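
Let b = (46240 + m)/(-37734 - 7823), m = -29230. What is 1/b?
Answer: -45557/17010 ≈ -2.6782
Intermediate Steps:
b = -17010/45557 (b = (46240 - 29230)/(-37734 - 7823) = 17010/(-45557) = 17010*(-1/45557) = -17010/45557 ≈ -0.37338)
1/b = 1/(-17010/45557) = -45557/17010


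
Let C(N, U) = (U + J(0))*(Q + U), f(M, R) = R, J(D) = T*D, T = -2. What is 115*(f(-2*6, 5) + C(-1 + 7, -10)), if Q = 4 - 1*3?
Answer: 10925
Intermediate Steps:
Q = 1 (Q = 4 - 3 = 1)
J(D) = -2*D
C(N, U) = U*(1 + U) (C(N, U) = (U - 2*0)*(1 + U) = (U + 0)*(1 + U) = U*(1 + U))
115*(f(-2*6, 5) + C(-1 + 7, -10)) = 115*(5 - 10*(1 - 10)) = 115*(5 - 10*(-9)) = 115*(5 + 90) = 115*95 = 10925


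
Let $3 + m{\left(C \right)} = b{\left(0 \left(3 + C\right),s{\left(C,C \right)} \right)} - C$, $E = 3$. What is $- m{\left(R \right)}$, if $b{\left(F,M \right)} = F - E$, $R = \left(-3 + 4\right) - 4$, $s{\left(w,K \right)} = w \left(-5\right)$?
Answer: $3$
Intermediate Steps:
$s{\left(w,K \right)} = - 5 w$
$R = -3$ ($R = 1 - 4 = -3$)
$b{\left(F,M \right)} = -3 + F$ ($b{\left(F,M \right)} = F - 3 = -3 + F$)
$m{\left(C \right)} = -6 - C$ ($m{\left(C \right)} = -3 - \left(3 + C\right) = -6 - C$)
$- m{\left(R \right)} = - (-6 - -3) = - (-6 + 3) = \left(-1\right) \left(-3\right) = 3$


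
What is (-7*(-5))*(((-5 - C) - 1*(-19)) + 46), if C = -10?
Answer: 2450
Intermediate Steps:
(-7*(-5))*(((-5 - C) - 1*(-19)) + 46) = (-7*(-5))*(((-5 - 1*(-10)) - 1*(-19)) + 46) = 35*(((-5 + 10) + 19) + 46) = 35*((5 + 19) + 46) = 35*(24 + 46) = 35*70 = 2450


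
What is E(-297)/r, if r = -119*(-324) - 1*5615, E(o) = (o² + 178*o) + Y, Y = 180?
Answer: 35523/32941 ≈ 1.0784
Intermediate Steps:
E(o) = 180 + o² + 178*o (E(o) = (o² + 178*o) + 180 = 180 + o² + 178*o)
r = 32941 (r = 38556 - 5615 = 32941)
E(-297)/r = (180 + (-297)² + 178*(-297))/32941 = (180 + 88209 - 52866)*(1/32941) = 35523*(1/32941) = 35523/32941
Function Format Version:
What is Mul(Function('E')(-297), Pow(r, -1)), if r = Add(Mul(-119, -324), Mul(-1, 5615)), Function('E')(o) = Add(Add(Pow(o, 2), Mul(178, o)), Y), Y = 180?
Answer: Rational(35523, 32941) ≈ 1.0784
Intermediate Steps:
Function('E')(o) = Add(180, Pow(o, 2), Mul(178, o)) (Function('E')(o) = Add(Add(Pow(o, 2), Mul(178, o)), 180) = Add(180, Pow(o, 2), Mul(178, o)))
r = 32941 (r = Add(38556, -5615) = 32941)
Mul(Function('E')(-297), Pow(r, -1)) = Mul(Add(180, Pow(-297, 2), Mul(178, -297)), Pow(32941, -1)) = Mul(Add(180, 88209, -52866), Rational(1, 32941)) = Mul(35523, Rational(1, 32941)) = Rational(35523, 32941)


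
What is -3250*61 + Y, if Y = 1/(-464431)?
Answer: -92073445751/464431 ≈ -1.9825e+5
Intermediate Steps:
Y = -1/464431 ≈ -2.1532e-6
-3250*61 + Y = -3250*61 - 1/464431 = -198250 - 1/464431 = -92073445751/464431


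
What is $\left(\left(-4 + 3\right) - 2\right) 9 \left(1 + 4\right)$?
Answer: $-135$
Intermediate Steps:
$\left(\left(-4 + 3\right) - 2\right) 9 \left(1 + 4\right) = \left(-1 - 2\right) 9 \cdot 5 = \left(-3\right) 9 \cdot 5 = \left(-27\right) 5 = -135$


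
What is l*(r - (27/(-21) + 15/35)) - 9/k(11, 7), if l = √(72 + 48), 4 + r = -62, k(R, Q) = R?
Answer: -9/11 - 912*√30/7 ≈ -714.42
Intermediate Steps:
r = -66 (r = -4 - 62 = -66)
l = 2*√30 (l = √120 = 2*√30 ≈ 10.954)
l*(r - (27/(-21) + 15/35)) - 9/k(11, 7) = (2*√30)*(-66 - (27/(-21) + 15/35)) - 9/11 = (2*√30)*(-66 - (27*(-1/21) + 15*(1/35))) - 9*1/11 = (2*√30)*(-66 - (-9/7 + 3/7)) - 9/11 = (2*√30)*(-66 - 1*(-6/7)) - 9/11 = (2*√30)*(-66 + 6/7) - 9/11 = (2*√30)*(-456/7) - 9/11 = -912*√30/7 - 9/11 = -9/11 - 912*√30/7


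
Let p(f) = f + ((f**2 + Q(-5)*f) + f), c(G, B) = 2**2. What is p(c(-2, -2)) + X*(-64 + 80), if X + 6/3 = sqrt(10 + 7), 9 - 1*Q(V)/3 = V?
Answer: 160 + 16*sqrt(17) ≈ 225.97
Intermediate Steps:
c(G, B) = 4
Q(V) = 27 - 3*V
p(f) = f**2 + 44*f (p(f) = f + ((f**2 + (27 - 3*(-5))*f) + f) = f + ((f**2 + (27 + 15)*f) + f) = f + ((f**2 + 42*f) + f) = f + (f**2 + 43*f) = f**2 + 44*f)
X = -2 + sqrt(17) (X = -2 + sqrt(10 + 7) = -2 + sqrt(17) ≈ 2.1231)
p(c(-2, -2)) + X*(-64 + 80) = 4*(44 + 4) + (-2 + sqrt(17))*(-64 + 80) = 4*48 + (-2 + sqrt(17))*16 = 192 + (-32 + 16*sqrt(17)) = 160 + 16*sqrt(17)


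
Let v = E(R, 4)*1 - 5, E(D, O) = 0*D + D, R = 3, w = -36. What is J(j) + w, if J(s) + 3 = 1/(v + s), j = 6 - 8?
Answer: -157/4 ≈ -39.250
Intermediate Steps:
j = -2
E(D, O) = D (E(D, O) = 0 + D = D)
v = -2 (v = 3*1 - 5 = 3 - 5 = -2)
J(s) = -3 + 1/(-2 + s)
J(j) + w = (7 - 3*(-2))/(-2 - 2) - 36 = (7 + 6)/(-4) - 36 = -1/4*13 - 36 = -13/4 - 36 = -157/4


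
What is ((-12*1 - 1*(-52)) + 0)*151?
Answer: 6040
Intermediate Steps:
((-12*1 - 1*(-52)) + 0)*151 = ((-12 + 52) + 0)*151 = (40 + 0)*151 = 40*151 = 6040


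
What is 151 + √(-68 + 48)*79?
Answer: 151 + 158*I*√5 ≈ 151.0 + 353.3*I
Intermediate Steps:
151 + √(-68 + 48)*79 = 151 + √(-20)*79 = 151 + (2*I*√5)*79 = 151 + 158*I*√5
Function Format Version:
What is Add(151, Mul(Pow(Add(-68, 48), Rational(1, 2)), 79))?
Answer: Add(151, Mul(158, I, Pow(5, Rational(1, 2)))) ≈ Add(151.00, Mul(353.30, I))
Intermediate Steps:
Add(151, Mul(Pow(Add(-68, 48), Rational(1, 2)), 79)) = Add(151, Mul(Pow(-20, Rational(1, 2)), 79)) = Add(151, Mul(Mul(2, I, Pow(5, Rational(1, 2))), 79)) = Add(151, Mul(158, I, Pow(5, Rational(1, 2))))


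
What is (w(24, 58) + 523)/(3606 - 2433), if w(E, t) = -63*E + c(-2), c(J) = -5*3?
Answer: -1004/1173 ≈ -0.85592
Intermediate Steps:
c(J) = -15
w(E, t) = -15 - 63*E (w(E, t) = -63*E - 15 = -15 - 63*E)
(w(24, 58) + 523)/(3606 - 2433) = ((-15 - 63*24) + 523)/(3606 - 2433) = ((-15 - 1512) + 523)/1173 = (-1527 + 523)*(1/1173) = -1004*1/1173 = -1004/1173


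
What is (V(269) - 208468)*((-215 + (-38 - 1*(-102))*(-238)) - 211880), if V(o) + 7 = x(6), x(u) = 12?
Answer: 47389268401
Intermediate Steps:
V(o) = 5 (V(o) = -7 + 12 = 5)
(V(269) - 208468)*((-215 + (-38 - 1*(-102))*(-238)) - 211880) = (5 - 208468)*((-215 + (-38 - 1*(-102))*(-238)) - 211880) = -208463*((-215 + (-38 + 102)*(-238)) - 211880) = -208463*((-215 + 64*(-238)) - 211880) = -208463*((-215 - 15232) - 211880) = -208463*(-15447 - 211880) = -208463*(-227327) = 47389268401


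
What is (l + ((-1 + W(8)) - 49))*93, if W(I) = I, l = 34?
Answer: -744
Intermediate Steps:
(l + ((-1 + W(8)) - 49))*93 = (34 + ((-1 + 8) - 49))*93 = (34 + (7 - 49))*93 = (34 - 42)*93 = -8*93 = -744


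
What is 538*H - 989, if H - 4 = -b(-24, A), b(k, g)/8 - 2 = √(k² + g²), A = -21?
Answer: -7445 - 12912*√113 ≈ -1.4470e+5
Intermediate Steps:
b(k, g) = 16 + 8*√(g² + k²) (b(k, g) = 16 + 8*√(k² + g²) = 16 + 8*√(g² + k²))
H = -12 - 24*√113 (H = 4 - (16 + 8*√((-21)² + (-24)²)) = 4 - (16 + 8*√(441 + 576)) = 4 - (16 + 8*√1017) = 4 - (16 + 8*(3*√113)) = 4 - (16 + 24*√113) = 4 + (-16 - 24*√113) = -12 - 24*√113 ≈ -267.12)
538*H - 989 = 538*(-12 - 24*√113) - 989 = (-6456 - 12912*√113) - 989 = -7445 - 12912*√113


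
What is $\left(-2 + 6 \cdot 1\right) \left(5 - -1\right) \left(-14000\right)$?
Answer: $-336000$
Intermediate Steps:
$\left(-2 + 6 \cdot 1\right) \left(5 - -1\right) \left(-14000\right) = \left(-2 + 6\right) \left(5 + \left(-4 + 5\right)\right) \left(-14000\right) = 4 \left(5 + 1\right) \left(-14000\right) = 4 \cdot 6 \left(-14000\right) = 24 \left(-14000\right) = -336000$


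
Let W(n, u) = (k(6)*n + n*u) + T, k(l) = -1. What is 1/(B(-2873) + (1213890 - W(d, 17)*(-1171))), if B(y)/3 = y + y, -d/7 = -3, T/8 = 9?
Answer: 1/1674420 ≈ 5.9722e-7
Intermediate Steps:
T = 72 (T = 8*9 = 72)
d = 21 (d = -7*(-3) = 21)
W(n, u) = 72 - n + n*u (W(n, u) = (-n + n*u) + 72 = 72 - n + n*u)
B(y) = 6*y (B(y) = 3*(y + y) = 3*(2*y) = 6*y)
1/(B(-2873) + (1213890 - W(d, 17)*(-1171))) = 1/(6*(-2873) + (1213890 - (72 - 1*21 + 21*17)*(-1171))) = 1/(-17238 + (1213890 - (72 - 21 + 357)*(-1171))) = 1/(-17238 + (1213890 - 408*(-1171))) = 1/(-17238 + (1213890 - 1*(-477768))) = 1/(-17238 + (1213890 + 477768)) = 1/(-17238 + 1691658) = 1/1674420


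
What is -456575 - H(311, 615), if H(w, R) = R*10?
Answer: -462725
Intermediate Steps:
H(w, R) = 10*R
-456575 - H(311, 615) = -456575 - 10*615 = -456575 - 1*6150 = -456575 - 6150 = -462725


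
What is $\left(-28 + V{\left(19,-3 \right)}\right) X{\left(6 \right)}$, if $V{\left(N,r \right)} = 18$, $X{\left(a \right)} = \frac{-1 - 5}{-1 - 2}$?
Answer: $-20$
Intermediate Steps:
$X{\left(a \right)} = 2$ ($X{\left(a \right)} = - \frac{6}{-3} = \left(-6\right) \left(- \frac{1}{3}\right) = 2$)
$\left(-28 + V{\left(19,-3 \right)}\right) X{\left(6 \right)} = \left(-28 + 18\right) 2 = \left(-10\right) 2 = -20$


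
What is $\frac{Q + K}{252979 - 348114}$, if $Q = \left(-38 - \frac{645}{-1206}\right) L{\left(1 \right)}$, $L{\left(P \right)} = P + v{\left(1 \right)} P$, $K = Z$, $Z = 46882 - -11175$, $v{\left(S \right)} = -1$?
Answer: $- \frac{58057}{95135} \approx -0.61026$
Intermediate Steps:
$Z = 58057$ ($Z = 46882 + 11175 = 58057$)
$K = 58057$
$L{\left(P \right)} = 0$ ($L{\left(P \right)} = P - P = 0$)
$Q = 0$ ($Q = \left(-38 - \frac{645}{-1206}\right) 0 = \left(-38 - 645 \left(- \frac{1}{1206}\right)\right) 0 = \left(-38 - - \frac{215}{402}\right) 0 = \left(-38 + \frac{215}{402}\right) 0 = \left(- \frac{15061}{402}\right) 0 = 0$)
$\frac{Q + K}{252979 - 348114} = \frac{0 + 58057}{252979 - 348114} = \frac{58057}{-95135} = 58057 \left(- \frac{1}{95135}\right) = - \frac{58057}{95135}$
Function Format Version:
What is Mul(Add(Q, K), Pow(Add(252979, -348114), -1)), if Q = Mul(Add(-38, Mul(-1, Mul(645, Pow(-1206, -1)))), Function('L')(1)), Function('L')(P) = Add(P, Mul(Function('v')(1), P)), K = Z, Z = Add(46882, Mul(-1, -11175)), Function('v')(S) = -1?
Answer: Rational(-58057, 95135) ≈ -0.61026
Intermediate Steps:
Z = 58057 (Z = Add(46882, 11175) = 58057)
K = 58057
Function('L')(P) = 0 (Function('L')(P) = Add(P, Mul(-1, P)) = 0)
Q = 0 (Q = Mul(Add(-38, Mul(-1, Mul(645, Pow(-1206, -1)))), 0) = Mul(Add(-38, Mul(-1, Mul(645, Rational(-1, 1206)))), 0) = Mul(Add(-38, Mul(-1, Rational(-215, 402))), 0) = Mul(Add(-38, Rational(215, 402)), 0) = Mul(Rational(-15061, 402), 0) = 0)
Mul(Add(Q, K), Pow(Add(252979, -348114), -1)) = Mul(Add(0, 58057), Pow(Add(252979, -348114), -1)) = Mul(58057, Pow(-95135, -1)) = Mul(58057, Rational(-1, 95135)) = Rational(-58057, 95135)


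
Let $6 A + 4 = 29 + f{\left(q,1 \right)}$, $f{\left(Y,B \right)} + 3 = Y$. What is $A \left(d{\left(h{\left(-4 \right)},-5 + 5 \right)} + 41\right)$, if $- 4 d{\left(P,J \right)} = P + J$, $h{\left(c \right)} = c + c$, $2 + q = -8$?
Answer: $86$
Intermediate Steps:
$q = -10$ ($q = -2 - 8 = -10$)
$f{\left(Y,B \right)} = -3 + Y$
$h{\left(c \right)} = 2 c$
$d{\left(P,J \right)} = - \frac{J}{4} - \frac{P}{4}$ ($d{\left(P,J \right)} = - \frac{P + J}{4} = - \frac{J + P}{4} = - \frac{J}{4} - \frac{P}{4}$)
$A = 2$ ($A = - \frac{2}{3} + \frac{29 - 13}{6} = - \frac{2}{3} + \frac{1}{6} \cdot 16 = - \frac{2}{3} + \frac{8}{3} = 2$)
$A \left(d{\left(h{\left(-4 \right)},-5 + 5 \right)} + 41\right) = 2 \left(\left(- \frac{-5 + 5}{4} - \frac{2 \left(-4\right)}{4}\right) + 41\right) = 2 \left(\left(\left(- \frac{1}{4}\right) 0 - -2\right) + 41\right) = 2 \left(\left(0 + 2\right) + 41\right) = 2 \left(2 + 41\right) = 2 \cdot 43 = 86$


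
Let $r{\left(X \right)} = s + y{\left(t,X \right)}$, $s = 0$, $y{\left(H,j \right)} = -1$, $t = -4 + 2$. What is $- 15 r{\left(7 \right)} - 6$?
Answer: $9$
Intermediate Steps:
$t = -2$
$r{\left(X \right)} = -1$ ($r{\left(X \right)} = 0 - 1 = -1$)
$- 15 r{\left(7 \right)} - 6 = \left(-15\right) \left(-1\right) - 6 = 15 - 6 = 9$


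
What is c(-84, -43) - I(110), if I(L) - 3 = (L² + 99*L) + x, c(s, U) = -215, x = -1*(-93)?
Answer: -23301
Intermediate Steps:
x = 93
I(L) = 96 + L² + 99*L (I(L) = 3 + ((L² + 99*L) + 93) = 3 + (93 + L² + 99*L) = 96 + L² + 99*L)
c(-84, -43) - I(110) = -215 - (96 + 110² + 99*110) = -215 - (96 + 12100 + 10890) = -215 - 1*23086 = -215 - 23086 = -23301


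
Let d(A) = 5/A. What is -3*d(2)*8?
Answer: -60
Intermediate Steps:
-3*d(2)*8 = -15/2*8 = -60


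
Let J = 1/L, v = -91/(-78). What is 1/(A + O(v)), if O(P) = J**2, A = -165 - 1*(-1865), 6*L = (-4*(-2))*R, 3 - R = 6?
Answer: 16/27201 ≈ 0.00058821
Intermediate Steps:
v = 7/6 (v = -91*(-1/78) = 7/6 ≈ 1.1667)
R = -3 (R = 3 - 1*6 = 3 - 6 = -3)
L = -4 (L = (-4*(-2)*(-3))/6 = (8*(-3))/6 = (1/6)*(-24) = -4)
A = 1700 (A = -165 + 1865 = 1700)
J = -1/4 (J = 1/(-4) = -1/4 ≈ -0.25000)
O(P) = 1/16 (O(P) = (-1/4)**2 = 1/16)
1/(A + O(v)) = 1/(1700 + 1/16) = 1/(27201/16) = 16/27201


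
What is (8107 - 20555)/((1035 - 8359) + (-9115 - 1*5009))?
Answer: 1556/2681 ≈ 0.58038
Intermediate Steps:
(8107 - 20555)/((1035 - 8359) + (-9115 - 1*5009)) = -12448/(-7324 + (-9115 - 5009)) = -12448/(-7324 - 14124) = -12448/(-21448) = -12448*(-1/21448) = 1556/2681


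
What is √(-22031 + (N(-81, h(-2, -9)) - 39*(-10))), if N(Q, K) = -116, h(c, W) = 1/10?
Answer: I*√21757 ≈ 147.5*I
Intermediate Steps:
h(c, W) = ⅒
√(-22031 + (N(-81, h(-2, -9)) - 39*(-10))) = √(-22031 + (-116 - 39*(-10))) = √(-22031 + (-116 + 390)) = √(-22031 + 274) = √(-21757) = I*√21757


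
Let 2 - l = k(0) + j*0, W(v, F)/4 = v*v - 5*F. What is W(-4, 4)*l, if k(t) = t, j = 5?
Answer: -32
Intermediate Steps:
W(v, F) = -20*F + 4*v**2 (W(v, F) = 4*(v*v - 5*F) = 4*(v**2 - 5*F) = -20*F + 4*v**2)
l = 2 (l = 2 - (0 + 5*0) = 2 - (0 + 0) = 2 - 1*0 = 2 + 0 = 2)
W(-4, 4)*l = (-20*4 + 4*(-4)**2)*2 = (-80 + 4*16)*2 = (-80 + 64)*2 = -16*2 = -32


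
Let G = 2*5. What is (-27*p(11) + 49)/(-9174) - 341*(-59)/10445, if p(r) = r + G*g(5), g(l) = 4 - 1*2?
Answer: 96401183/47911215 ≈ 2.0121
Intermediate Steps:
g(l) = 2 (g(l) = 4 - 2 = 2)
G = 10
p(r) = 20 + r (p(r) = r + 10*2 = r + 20 = 20 + r)
(-27*p(11) + 49)/(-9174) - 341*(-59)/10445 = (-27*(20 + 11) + 49)/(-9174) - 341*(-59)/10445 = (-27*31 + 49)*(-1/9174) + 20119*(1/10445) = (-837 + 49)*(-1/9174) + 20119/10445 = -788*(-1/9174) + 20119/10445 = 394/4587 + 20119/10445 = 96401183/47911215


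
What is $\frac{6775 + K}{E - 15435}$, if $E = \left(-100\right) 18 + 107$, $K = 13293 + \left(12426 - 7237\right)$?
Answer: $- \frac{25257}{17128} \approx -1.4746$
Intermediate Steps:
$K = 18482$ ($K = 13293 + 5189 = 18482$)
$E = -1693$ ($E = -1800 + 107 = -1693$)
$\frac{6775 + K}{E - 15435} = \frac{6775 + 18482}{-1693 - 15435} = \frac{25257}{-17128} = 25257 \left(- \frac{1}{17128}\right) = - \frac{25257}{17128}$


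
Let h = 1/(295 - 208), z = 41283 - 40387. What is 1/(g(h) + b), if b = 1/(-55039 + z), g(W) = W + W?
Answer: 162429/3731 ≈ 43.535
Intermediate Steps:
z = 896
h = 1/87 ≈ 0.011494
g(W) = 2*W
b = -1/54143 (b = 1/(-55039 + 896) = 1/(-54143) = -1/54143 ≈ -1.8470e-5)
1/(g(h) + b) = 1/(2*(1/87) - 1/54143) = 1/(2/87 - 1/54143) = 1/(3731/162429) = 162429/3731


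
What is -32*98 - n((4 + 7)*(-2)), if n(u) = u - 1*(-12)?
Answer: -3126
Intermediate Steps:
n(u) = 12 + u (n(u) = u + 12 = 12 + u)
-32*98 - n((4 + 7)*(-2)) = -32*98 - (12 + (4 + 7)*(-2)) = -3136 - (12 + 11*(-2)) = -3136 - (12 - 22) = -3136 - 1*(-10) = -3136 + 10 = -3126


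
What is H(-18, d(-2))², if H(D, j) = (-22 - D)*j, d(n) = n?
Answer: 64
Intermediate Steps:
H(D, j) = j*(-22 - D)
H(-18, d(-2))² = (-1*(-2)*(22 - 18))² = (-1*(-2)*4)² = 8² = 64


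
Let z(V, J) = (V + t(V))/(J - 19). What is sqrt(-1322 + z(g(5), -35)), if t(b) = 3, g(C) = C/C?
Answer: 4*I*sqrt(6693)/9 ≈ 36.36*I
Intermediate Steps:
g(C) = 1
z(V, J) = (3 + V)/(-19 + J) (z(V, J) = (V + 3)/(J - 19) = (3 + V)/(-19 + J))
sqrt(-1322 + z(g(5), -35)) = sqrt(-1322 + (3 + 1)/(-19 - 35)) = sqrt(-1322 + 4/(-54)) = sqrt(-1322 - 1/54*4) = sqrt(-1322 - 2/27) = sqrt(-35696/27) = 4*I*sqrt(6693)/9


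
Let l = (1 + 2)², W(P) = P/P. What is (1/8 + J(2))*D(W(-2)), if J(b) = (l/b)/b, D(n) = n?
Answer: 19/8 ≈ 2.3750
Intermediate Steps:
W(P) = 1
l = 9 (l = 3² = 9)
J(b) = 9/b² (J(b) = (9/b)/b = 9/b²)
(1/8 + J(2))*D(W(-2)) = (1/8 + 9/2²)*1 = (⅛ + 9*(¼))*1 = (⅛ + 9/4)*1 = (19/8)*1 = 19/8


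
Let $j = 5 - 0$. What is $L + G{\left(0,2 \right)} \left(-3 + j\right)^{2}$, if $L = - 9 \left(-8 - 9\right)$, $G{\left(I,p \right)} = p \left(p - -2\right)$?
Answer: $185$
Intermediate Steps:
$G{\left(I,p \right)} = p \left(2 + p\right)$ ($G{\left(I,p \right)} = p \left(p + 2\right) = p \left(2 + p\right)$)
$j = 5$ ($j = 5 + 0 = 5$)
$L = 153$ ($L = \left(-9\right) \left(-17\right) = 153$)
$L + G{\left(0,2 \right)} \left(-3 + j\right)^{2} = 153 + 2 \left(2 + 2\right) \left(-3 + 5\right)^{2} = 153 + 2 \cdot 4 \cdot 2^{2} = 153 + 8 \cdot 4 = 153 + 32 = 185$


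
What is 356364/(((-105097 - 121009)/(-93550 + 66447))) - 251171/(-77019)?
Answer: 371973691145237/8707229007 ≈ 42720.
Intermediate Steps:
356364/(((-105097 - 121009)/(-93550 + 66447))) - 251171/(-77019) = 356364/((-226106/(-27103))) - 251171*(-1/77019) = 356364/((-226106*(-1/27103))) + 251171/77019 = 356364/(226106/27103) + 251171/77019 = 356364*(27103/226106) + 251171/77019 = 4829266746/113053 + 251171/77019 = 371973691145237/8707229007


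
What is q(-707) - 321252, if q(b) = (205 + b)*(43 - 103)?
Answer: -291132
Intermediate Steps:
q(b) = -12300 - 60*b (q(b) = (205 + b)*(-60) = -12300 - 60*b)
q(-707) - 321252 = (-12300 - 60*(-707)) - 321252 = (-12300 + 42420) - 321252 = 30120 - 321252 = -291132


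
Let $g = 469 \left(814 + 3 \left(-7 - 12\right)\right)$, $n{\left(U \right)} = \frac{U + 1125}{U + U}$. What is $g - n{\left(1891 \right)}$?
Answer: $\frac{671365895}{1891} \approx 3.5503 \cdot 10^{5}$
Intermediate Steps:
$n{\left(U \right)} = \frac{1125 + U}{2 U}$
$g = 355033$ ($g = 469 \left(814 + 3 \left(-19\right)\right) = 469 \left(814 - 57\right) = 469 \cdot 757 = 355033$)
$g - n{\left(1891 \right)} = 355033 - \frac{1125 + 1891}{2 \cdot 1891} = 355033 - \frac{1}{2} \cdot \frac{1}{1891} \cdot 3016 = 355033 - \frac{1508}{1891} = \frac{671365895}{1891}$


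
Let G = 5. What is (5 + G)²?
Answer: 100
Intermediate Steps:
(5 + G)² = (5 + 5)² = 10² = 100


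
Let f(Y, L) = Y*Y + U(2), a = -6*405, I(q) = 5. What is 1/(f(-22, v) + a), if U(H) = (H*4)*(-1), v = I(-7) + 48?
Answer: -1/1954 ≈ -0.00051177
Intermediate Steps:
v = 53 (v = 5 + 48 = 53)
a = -2430
U(H) = -4*H (U(H) = (4*H)*(-1) = -4*H)
f(Y, L) = -8 + Y**2 (f(Y, L) = Y*Y - 4*2 = Y**2 - 8 = -8 + Y**2)
1/(f(-22, v) + a) = 1/((-8 + (-22)**2) - 2430) = 1/((-8 + 484) - 2430) = 1/(476 - 2430) = 1/(-1954) = -1/1954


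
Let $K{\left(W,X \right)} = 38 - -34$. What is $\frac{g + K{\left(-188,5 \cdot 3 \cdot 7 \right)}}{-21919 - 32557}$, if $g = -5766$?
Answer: $\frac{2847}{27238} \approx 0.10452$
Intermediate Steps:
$K{\left(W,X \right)} = 72$ ($K{\left(W,X \right)} = 38 + 34 = 72$)
$\frac{g + K{\left(-188,5 \cdot 3 \cdot 7 \right)}}{-21919 - 32557} = \frac{-5766 + 72}{-21919 - 32557} = - \frac{5694}{-54476} = \left(-5694\right) \left(- \frac{1}{54476}\right) = \frac{2847}{27238}$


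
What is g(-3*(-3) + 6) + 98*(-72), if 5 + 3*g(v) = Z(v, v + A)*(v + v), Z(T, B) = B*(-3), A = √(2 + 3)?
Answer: -22523/3 - 30*√5 ≈ -7574.8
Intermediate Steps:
A = √5 ≈ 2.2361
Z(T, B) = -3*B
g(v) = -5/3 + 2*v*(-3*v - 3*√5)/3 (g(v) = -5/3 + ((-3*(v + √5))*(v + v))/3 = -5/3 + ((-3*v - 3*√5)*(2*v))/3 = -5/3 + (2*v*(-3*v - 3*√5))/3 = -5/3 + 2*v*(-3*v - 3*√5)/3)
g(-3*(-3) + 6) + 98*(-72) = (-5/3 - 2*(-3*(-3) + 6)*((-3*(-3) + 6) + √5)) + 98*(-72) = (-5/3 - 2*(9 + 6)*((9 + 6) + √5)) - 7056 = (-5/3 - 2*15*(15 + √5)) - 7056 = (-5/3 + (-450 - 30*√5)) - 7056 = (-1355/3 - 30*√5) - 7056 = -22523/3 - 30*√5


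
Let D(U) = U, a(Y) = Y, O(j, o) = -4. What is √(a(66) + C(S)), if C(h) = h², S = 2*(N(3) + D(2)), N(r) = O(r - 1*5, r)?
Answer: √82 ≈ 9.0554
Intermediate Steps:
N(r) = -4
S = -4 (S = 2*(-4 + 2) = 2*(-2) = -4)
√(a(66) + C(S)) = √(66 + (-4)²) = √(66 + 16) = √82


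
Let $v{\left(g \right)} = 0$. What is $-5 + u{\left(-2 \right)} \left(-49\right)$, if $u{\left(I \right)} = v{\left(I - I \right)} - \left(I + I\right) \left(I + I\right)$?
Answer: $779$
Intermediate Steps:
$u{\left(I \right)} = - 4 I^{2}$ ($u{\left(I \right)} = 0 - \left(I + I\right) \left(I + I\right) = 0 - 2 I 2 I = 0 - 4 I^{2} = - 4 I^{2}$)
$-5 + u{\left(-2 \right)} \left(-49\right) = -5 + - 4 \left(-2\right)^{2} \left(-49\right) = -5 + \left(-4\right) 4 \left(-49\right) = -5 - -784 = -5 + 784 = 779$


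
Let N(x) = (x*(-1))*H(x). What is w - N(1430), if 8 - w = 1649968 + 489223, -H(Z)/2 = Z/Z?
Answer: -2142043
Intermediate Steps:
H(Z) = -2 (H(Z) = -2*Z/Z = -2*1 = -2)
N(x) = 2*x (N(x) = (x*(-1))*(-2) = -x*(-2) = 2*x)
w = -2139183 (w = 8 - (1649968 + 489223) = 8 - 1*2139191 = 8 - 2139191 = -2139183)
w - N(1430) = -2139183 - 2*1430 = -2139183 - 1*2860 = -2139183 - 2860 = -2142043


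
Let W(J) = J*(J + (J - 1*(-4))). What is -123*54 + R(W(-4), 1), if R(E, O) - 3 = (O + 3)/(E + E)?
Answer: -53111/8 ≈ -6638.9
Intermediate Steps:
W(J) = J*(4 + 2*J) (W(J) = J*(J + (J + 4)) = J*(J + (4 + J)) = J*(4 + 2*J))
R(E, O) = 3 + (3 + O)/(2*E) (R(E, O) = 3 + (O + 3)/(E + E) = 3 + (3 + O)/((2*E)) = 3 + (3 + O)*(1/(2*E)) = 3 + (3 + O)/(2*E))
-123*54 + R(W(-4), 1) = -123*54 + (3 + 1 + 6*(2*(-4)*(2 - 4)))/(2*((2*(-4)*(2 - 4)))) = -6642 + (3 + 1 + 6*(2*(-4)*(-2)))/(2*((2*(-4)*(-2)))) = -6642 + (½)*(3 + 1 + 6*16)/16 = -6642 + (½)*(1/16)*(3 + 1 + 96) = -6642 + (½)*(1/16)*100 = -6642 + 25/8 = -53111/8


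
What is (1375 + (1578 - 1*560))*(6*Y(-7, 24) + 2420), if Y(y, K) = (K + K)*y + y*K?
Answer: -1445372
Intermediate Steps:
Y(y, K) = 3*K*y (Y(y, K) = (2*K)*y + K*y = 2*K*y + K*y = 3*K*y)
(1375 + (1578 - 1*560))*(6*Y(-7, 24) + 2420) = (1375 + (1578 - 1*560))*(6*(3*24*(-7)) + 2420) = (1375 + (1578 - 560))*(6*(-504) + 2420) = (1375 + 1018)*(-3024 + 2420) = 2393*(-604) = -1445372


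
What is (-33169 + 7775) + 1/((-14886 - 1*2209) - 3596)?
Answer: -525427255/20691 ≈ -25394.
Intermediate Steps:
(-33169 + 7775) + 1/((-14886 - 1*2209) - 3596) = -25394 + 1/((-14886 - 2209) - 3596) = -25394 + 1/(-17095 - 3596) = -25394 + 1/(-20691) = -25394 - 1/20691 = -525427255/20691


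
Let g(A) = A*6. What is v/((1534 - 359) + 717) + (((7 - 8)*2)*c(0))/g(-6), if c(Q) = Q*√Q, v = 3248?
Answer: 812/473 ≈ 1.7167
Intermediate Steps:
c(Q) = Q^(3/2)
g(A) = 6*A
v/((1534 - 359) + 717) + (((7 - 8)*2)*c(0))/g(-6) = 3248/((1534 - 359) + 717) + (((7 - 8)*2)*0^(3/2))/((6*(-6))) = 3248/(1175 + 717) + (-1*2*0)/(-36) = 3248/1892 - 2*0*(-1/36) = 3248*(1/1892) + 0*(-1/36) = 812/473 + 0 = 812/473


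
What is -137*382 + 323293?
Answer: 270959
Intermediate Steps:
-137*382 + 323293 = -52334 + 323293 = 270959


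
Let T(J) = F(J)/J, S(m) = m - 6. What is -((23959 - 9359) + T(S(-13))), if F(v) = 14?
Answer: -277386/19 ≈ -14599.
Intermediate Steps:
S(m) = -6 + m
T(J) = 14/J
-((23959 - 9359) + T(S(-13))) = -((23959 - 9359) + 14/(-6 - 13)) = -(14600 + 14/(-19)) = -(14600 + 14*(-1/19)) = -(14600 - 14/19) = -1*277386/19 = -277386/19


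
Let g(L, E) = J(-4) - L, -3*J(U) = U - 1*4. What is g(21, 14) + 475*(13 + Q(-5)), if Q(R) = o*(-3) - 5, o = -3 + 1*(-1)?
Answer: 28445/3 ≈ 9481.7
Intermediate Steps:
J(U) = 4/3 - U/3 (J(U) = -(U - 1*4)/3 = -(U - 4)/3 = -(-4 + U)/3 = 4/3 - U/3)
o = -4 (o = -3 - 1 = -4)
Q(R) = 7 (Q(R) = -4*(-3) - 5 = 12 - 5 = 7)
g(L, E) = 8/3 - L (g(L, E) = (4/3 - ⅓*(-4)) - L = (4/3 + 4/3) - L = 8/3 - L)
g(21, 14) + 475*(13 + Q(-5)) = (8/3 - 1*21) + 475*(13 + 7) = (8/3 - 21) + 475*20 = -55/3 + 9500 = 28445/3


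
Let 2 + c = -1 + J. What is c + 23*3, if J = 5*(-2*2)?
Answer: 46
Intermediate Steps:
J = -20 (J = 5*(-4) = -20)
c = -23 (c = -2 + (-1 - 20) = -2 - 21 = -23)
c + 23*3 = -23 + 23*3 = -23 + 69 = 46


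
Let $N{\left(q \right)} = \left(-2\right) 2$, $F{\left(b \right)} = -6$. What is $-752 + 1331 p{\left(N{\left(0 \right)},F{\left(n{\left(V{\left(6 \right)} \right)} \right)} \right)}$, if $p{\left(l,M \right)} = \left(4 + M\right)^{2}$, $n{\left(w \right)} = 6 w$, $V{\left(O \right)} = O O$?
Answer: $4572$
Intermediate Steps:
$V{\left(O \right)} = O^{2}$
$N{\left(q \right)} = -4$
$-752 + 1331 p{\left(N{\left(0 \right)},F{\left(n{\left(V{\left(6 \right)} \right)} \right)} \right)} = -752 + 1331 \left(4 - 6\right)^{2} = -752 + 1331 \left(-2\right)^{2} = -752 + 1331 \cdot 4 = -752 + 5324 = 4572$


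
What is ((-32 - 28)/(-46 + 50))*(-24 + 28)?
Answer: -60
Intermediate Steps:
((-32 - 28)/(-46 + 50))*(-24 + 28) = -60/4*4 = -60*¼*4 = -15*4 = -60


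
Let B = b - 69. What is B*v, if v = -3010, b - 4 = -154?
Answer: 659190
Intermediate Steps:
b = -150 (b = 4 - 154 = -150)
B = -219 (B = -150 - 69 = -219)
B*v = -219*(-3010) = 659190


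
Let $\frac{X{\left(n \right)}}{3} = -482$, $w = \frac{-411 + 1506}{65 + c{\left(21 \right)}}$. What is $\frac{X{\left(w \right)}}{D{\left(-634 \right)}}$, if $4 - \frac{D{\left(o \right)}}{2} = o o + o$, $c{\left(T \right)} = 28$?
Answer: $\frac{723}{401318} \approx 0.0018016$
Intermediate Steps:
$D{\left(o \right)} = 8 - 2 o - 2 o^{2}$ ($D{\left(o \right)} = 8 - 2 \left(o o + o\right) = 8 - 2 \left(o^{2} + o\right) = 8 - 2 \left(o + o^{2}\right) = 8 - \left(2 o + 2 o^{2}\right) = 8 - 2 o - 2 o^{2}$)
$w = \frac{365}{31}$ ($w = \frac{-411 + 1506}{65 + 28} = \frac{1095}{93} = 1095 \cdot \frac{1}{93} = \frac{365}{31} \approx 11.774$)
$X{\left(n \right)} = -1446$ ($X{\left(n \right)} = 3 \left(-482\right) = -1446$)
$\frac{X{\left(w \right)}}{D{\left(-634 \right)}} = - \frac{1446}{8 - -1268 - 2 \left(-634\right)^{2}} = - \frac{1446}{8 + 1268 - 803912} = - \frac{1446}{-802636} = \left(-1446\right) \left(- \frac{1}{802636}\right) = \frac{723}{401318}$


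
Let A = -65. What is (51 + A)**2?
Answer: 196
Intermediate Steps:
(51 + A)**2 = (51 - 65)**2 = (-14)**2 = 196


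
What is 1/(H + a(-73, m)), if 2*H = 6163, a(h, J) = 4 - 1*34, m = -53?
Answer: 2/6103 ≈ 0.00032771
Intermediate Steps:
a(h, J) = -30 (a(h, J) = 4 - 34 = -30)
H = 6163/2 (H = (½)*6163 = 6163/2 ≈ 3081.5)
1/(H + a(-73, m)) = 1/(6163/2 - 30) = 1/(6103/2) = 2/6103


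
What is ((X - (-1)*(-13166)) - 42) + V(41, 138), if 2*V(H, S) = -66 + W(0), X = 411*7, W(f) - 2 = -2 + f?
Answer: -10364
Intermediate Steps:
W(f) = f (W(f) = 2 + (-2 + f) = f)
X = 2877
V(H, S) = -33 (V(H, S) = (-66 + 0)/2 = (½)*(-66) = -33)
((X - (-1)*(-13166)) - 42) + V(41, 138) = ((2877 - (-1)*(-13166)) - 42) - 33 = ((2877 - 1*13166) - 42) - 33 = ((2877 - 13166) - 42) - 33 = (-10289 - 42) - 33 = -10331 - 33 = -10364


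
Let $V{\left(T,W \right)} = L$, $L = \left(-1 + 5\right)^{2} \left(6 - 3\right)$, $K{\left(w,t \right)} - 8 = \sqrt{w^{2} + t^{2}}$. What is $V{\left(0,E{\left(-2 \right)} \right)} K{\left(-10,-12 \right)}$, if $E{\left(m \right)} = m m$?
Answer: $384 + 96 \sqrt{61} \approx 1133.8$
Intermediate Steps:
$K{\left(w,t \right)} = 8 + \sqrt{t^{2} + w^{2}}$ ($K{\left(w,t \right)} = 8 + \sqrt{w^{2} + t^{2}} = 8 + \sqrt{t^{2} + w^{2}}$)
$E{\left(m \right)} = m^{2}$
$L = 48$ ($L = 4^{2} \cdot 3 = 16 \cdot 3 = 48$)
$V{\left(T,W \right)} = 48$
$V{\left(0,E{\left(-2 \right)} \right)} K{\left(-10,-12 \right)} = 48 \left(8 + \sqrt{\left(-12\right)^{2} + \left(-10\right)^{2}}\right) = 48 \left(8 + \sqrt{144 + 100}\right) = 48 \left(8 + \sqrt{244}\right) = 48 \left(8 + 2 \sqrt{61}\right) = 384 + 96 \sqrt{61}$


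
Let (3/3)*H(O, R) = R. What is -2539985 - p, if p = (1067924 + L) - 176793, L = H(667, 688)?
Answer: -3431804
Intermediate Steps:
H(O, R) = R
L = 688
p = 891819 (p = (1067924 + 688) - 176793 = 1068612 - 176793 = 891819)
-2539985 - p = -2539985 - 1*891819 = -2539985 - 891819 = -3431804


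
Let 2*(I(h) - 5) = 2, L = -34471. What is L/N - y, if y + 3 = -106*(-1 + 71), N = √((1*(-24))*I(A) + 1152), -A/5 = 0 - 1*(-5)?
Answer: 7423 - 34471*√7/84 ≈ 6337.3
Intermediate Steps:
A = -25 (A = -5*(0 - 1*(-5)) = -5*(0 + 5) = -5*5 = -25)
I(h) = 6 (I(h) = 5 + (½)*2 = 5 + 1 = 6)
N = 12*√7 (N = √((1*(-24))*6 + 1152) = √(-24*6 + 1152) = √(-144 + 1152) = √1008 = 12*√7 ≈ 31.749)
y = -7423 (y = -3 - 106*(-1 + 71) = -3 - 106*70 = -3 - 7420 = -7423)
L/N - y = -34471*√7/84 - 1*(-7423) = -34471*√7/84 + 7423 = 7423 - 34471*√7/84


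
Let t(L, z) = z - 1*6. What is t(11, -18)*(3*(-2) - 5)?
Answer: 264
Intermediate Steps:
t(L, z) = -6 + z (t(L, z) = z - 6 = -6 + z)
t(11, -18)*(3*(-2) - 5) = (-6 - 18)*(3*(-2) - 5) = -24*(-6 - 5) = -24*(-11) = 264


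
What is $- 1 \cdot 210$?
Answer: $-210$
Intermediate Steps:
$- 1 \cdot 210 = \left(-1\right) 210 = -210$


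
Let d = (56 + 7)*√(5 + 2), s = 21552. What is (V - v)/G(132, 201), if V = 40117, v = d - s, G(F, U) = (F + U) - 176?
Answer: 61669/157 - 63*√7/157 ≈ 391.73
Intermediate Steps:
G(F, U) = -176 + F + U
d = 63*√7 ≈ 166.68
v = -21552 + 63*√7 (v = 63*√7 - 1*21552 = 63*√7 - 21552 = -21552 + 63*√7 ≈ -21385.)
(V - v)/G(132, 201) = (40117 - (-21552 + 63*√7))/(-176 + 132 + 201) = (40117 + (21552 - 63*√7))/157 = (61669 - 63*√7)*(1/157) = 61669/157 - 63*√7/157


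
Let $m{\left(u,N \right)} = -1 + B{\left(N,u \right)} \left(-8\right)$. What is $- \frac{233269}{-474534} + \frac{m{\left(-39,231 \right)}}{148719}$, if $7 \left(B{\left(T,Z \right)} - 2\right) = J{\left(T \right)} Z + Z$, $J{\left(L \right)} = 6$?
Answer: $\frac{11610506647}{23524073982} \approx 0.49356$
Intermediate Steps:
$B{\left(T,Z \right)} = 2 + Z$ ($B{\left(T,Z \right)} = 2 + \frac{6 Z + Z}{7} = 2 + \frac{7 Z}{7} = 2 + Z$)
$m{\left(u,N \right)} = -17 - 8 u$ ($m{\left(u,N \right)} = -1 + \left(2 + u\right) \left(-8\right) = -1 - \left(16 + 8 u\right) = -17 - 8 u$)
$- \frac{233269}{-474534} + \frac{m{\left(-39,231 \right)}}{148719} = - \frac{233269}{-474534} + \frac{-17 - -312}{148719} = \left(-233269\right) \left(- \frac{1}{474534}\right) + \left(-17 + 312\right) \frac{1}{148719} = \frac{233269}{474534} + 295 \cdot \frac{1}{148719} = \frac{233269}{474534} + \frac{295}{148719} = \frac{11610506647}{23524073982}$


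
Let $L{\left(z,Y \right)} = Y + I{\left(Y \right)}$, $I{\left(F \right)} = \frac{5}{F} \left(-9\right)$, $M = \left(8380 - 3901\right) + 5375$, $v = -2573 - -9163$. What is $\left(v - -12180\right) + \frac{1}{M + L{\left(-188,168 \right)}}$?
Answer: $\frac{10534043146}{561217} \approx 18770.0$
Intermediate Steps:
$v = 6590$ ($v = -2573 + 9163 = 6590$)
$M = 9854$ ($M = 4479 + 5375 = 9854$)
$I{\left(F \right)} = - \frac{45}{F}$
$L{\left(z,Y \right)} = Y - \frac{45}{Y}$
$\left(v - -12180\right) + \frac{1}{M + L{\left(-188,168 \right)}} = \left(6590 - -12180\right) + \frac{1}{9854 + \left(168 - \frac{45}{168}\right)} = \left(6590 + 12180\right) + \frac{1}{9854 + \left(168 - \frac{15}{56}\right)} = 18770 + \frac{1}{9854 + \left(168 - \frac{15}{56}\right)} = 18770 + \frac{1}{9854 + \frac{9393}{56}} = 18770 + \frac{1}{\frac{561217}{56}} = 18770 + \frac{56}{561217} = \frac{10534043146}{561217}$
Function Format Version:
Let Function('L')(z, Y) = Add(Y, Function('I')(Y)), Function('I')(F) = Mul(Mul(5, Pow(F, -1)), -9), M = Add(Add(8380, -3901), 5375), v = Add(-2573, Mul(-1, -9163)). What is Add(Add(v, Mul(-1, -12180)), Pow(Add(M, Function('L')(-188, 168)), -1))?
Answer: Rational(10534043146, 561217) ≈ 18770.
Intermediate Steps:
v = 6590 (v = Add(-2573, 9163) = 6590)
M = 9854 (M = Add(4479, 5375) = 9854)
Function('I')(F) = Mul(-45, Pow(F, -1))
Function('L')(z, Y) = Add(Y, Mul(-45, Pow(Y, -1)))
Add(Add(v, Mul(-1, -12180)), Pow(Add(M, Function('L')(-188, 168)), -1)) = Add(Add(6590, Mul(-1, -12180)), Pow(Add(9854, Add(168, Mul(-45, Pow(168, -1)))), -1)) = Add(Add(6590, 12180), Pow(Add(9854, Add(168, Mul(-45, Rational(1, 168)))), -1)) = Add(18770, Pow(Add(9854, Add(168, Rational(-15, 56))), -1)) = Add(18770, Pow(Add(9854, Rational(9393, 56)), -1)) = Add(18770, Pow(Rational(561217, 56), -1)) = Add(18770, Rational(56, 561217)) = Rational(10534043146, 561217)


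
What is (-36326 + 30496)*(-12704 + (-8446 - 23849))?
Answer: 262344170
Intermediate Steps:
(-36326 + 30496)*(-12704 + (-8446 - 23849)) = -5830*(-12704 - 32295) = -5830*(-44999) = 262344170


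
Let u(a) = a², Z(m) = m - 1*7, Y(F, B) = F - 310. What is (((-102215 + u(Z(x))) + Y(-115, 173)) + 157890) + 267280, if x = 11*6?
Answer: 326011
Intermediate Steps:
Y(F, B) = -310 + F
x = 66
Z(m) = -7 + m (Z(m) = m - 7 = -7 + m)
(((-102215 + u(Z(x))) + Y(-115, 173)) + 157890) + 267280 = (((-102215 + (-7 + 66)²) + (-310 - 115)) + 157890) + 267280 = (((-102215 + 59²) - 425) + 157890) + 267280 = (((-102215 + 3481) - 425) + 157890) + 267280 = ((-98734 - 425) + 157890) + 267280 = (-99159 + 157890) + 267280 = 58731 + 267280 = 326011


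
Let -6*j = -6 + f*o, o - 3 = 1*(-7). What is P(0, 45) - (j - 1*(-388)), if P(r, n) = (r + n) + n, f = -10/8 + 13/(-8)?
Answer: -3565/12 ≈ -297.08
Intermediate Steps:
o = -4 (o = 3 + 1*(-7) = 3 - 7 = -4)
f = -23/8 (f = -10*1/8 + 13*(-1/8) = -5/4 - 13/8 = -23/8 ≈ -2.8750)
P(r, n) = r + 2*n (P(r, n) = (n + r) + n = r + 2*n)
j = -11/12 (j = -(-6 - 23/8*(-4))/6 = -(-6 + 23/2)/6 = -1/6*11/2 = -11/12 ≈ -0.91667)
P(0, 45) - (j - 1*(-388)) = (0 + 2*45) - (-11/12 - 1*(-388)) = (0 + 90) - (-11/12 + 388) = 90 - 1*4645/12 = 90 - 4645/12 = -3565/12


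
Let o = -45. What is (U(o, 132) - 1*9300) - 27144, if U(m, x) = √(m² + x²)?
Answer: -36444 + 3*√2161 ≈ -36305.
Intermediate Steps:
(U(o, 132) - 1*9300) - 27144 = (√((-45)² + 132²) - 1*9300) - 27144 = (√(2025 + 17424) - 9300) - 27144 = (√19449 - 9300) - 27144 = (3*√2161 - 9300) - 27144 = (-9300 + 3*√2161) - 27144 = -36444 + 3*√2161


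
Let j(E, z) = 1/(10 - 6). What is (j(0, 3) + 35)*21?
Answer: 2961/4 ≈ 740.25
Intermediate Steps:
j(E, z) = ¼ (j(E, z) = 1/4 = ¼)
(j(0, 3) + 35)*21 = (¼ + 35)*21 = (141/4)*21 = 2961/4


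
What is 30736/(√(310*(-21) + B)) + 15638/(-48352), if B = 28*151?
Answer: -7819/24176 - 15368*I*√2282/1141 ≈ -0.32342 - 643.41*I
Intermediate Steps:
B = 4228
30736/(√(310*(-21) + B)) + 15638/(-48352) = 30736/(√(310*(-21) + 4228)) + 15638/(-48352) = 30736/(√(-6510 + 4228)) + 15638*(-1/48352) = 30736/(√(-2282)) - 7819/24176 = 30736/((I*√2282)) - 7819/24176 = 30736*(-I*√2282/2282) - 7819/24176 = -15368*I*√2282/1141 - 7819/24176 = -7819/24176 - 15368*I*√2282/1141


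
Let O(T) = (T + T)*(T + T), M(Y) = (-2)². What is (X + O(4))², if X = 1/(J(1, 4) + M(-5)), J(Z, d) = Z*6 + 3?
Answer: 693889/169 ≈ 4105.9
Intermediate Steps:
J(Z, d) = 3 + 6*Z (J(Z, d) = 6*Z + 3 = 3 + 6*Z)
M(Y) = 4
X = 1/13 (X = 1/((3 + 6*1) + 4) = 1/((3 + 6) + 4) = 1/(9 + 4) = 1/13 ≈ 0.076923)
O(T) = 4*T² (O(T) = (2*T)*(2*T) = 4*T²)
(X + O(4))² = (1/13 + 4*4²)² = (1/13 + 4*16)² = (1/13 + 64)² = (833/13)² = 693889/169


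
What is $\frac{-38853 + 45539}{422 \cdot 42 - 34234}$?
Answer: $- \frac{3343}{8255} \approx -0.40497$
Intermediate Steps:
$\frac{-38853 + 45539}{422 \cdot 42 - 34234} = \frac{6686}{17724 - 34234} = \frac{6686}{-16510} = 6686 \left(- \frac{1}{16510}\right) = - \frac{3343}{8255}$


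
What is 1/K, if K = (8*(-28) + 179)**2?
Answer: 1/2025 ≈ 0.00049383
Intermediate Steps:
K = 2025 (K = (-224 + 179)**2 = (-45)**2 = 2025)
1/K = 1/2025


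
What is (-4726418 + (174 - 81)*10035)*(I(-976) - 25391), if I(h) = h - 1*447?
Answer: 101709872682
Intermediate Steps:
I(h) = -447 + h (I(h) = h - 447 = -447 + h)
(-4726418 + (174 - 81)*10035)*(I(-976) - 25391) = (-4726418 + (174 - 81)*10035)*((-447 - 976) - 25391) = (-4726418 + 93*10035)*(-1423 - 25391) = (-4726418 + 933255)*(-26814) = -3793163*(-26814) = 101709872682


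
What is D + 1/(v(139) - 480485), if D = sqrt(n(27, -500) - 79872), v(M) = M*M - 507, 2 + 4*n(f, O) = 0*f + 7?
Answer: -1/461671 + I*sqrt(319483)/2 ≈ -2.166e-6 + 282.61*I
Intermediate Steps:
n(f, O) = 5/4 (n(f, O) = -1/2 + (0*f + 7)/4 = -1/2 + (0 + 7)/4 = -1/2 + (1/4)*7 = -1/2 + 7/4 = 5/4)
v(M) = -507 + M**2 (v(M) = M**2 - 507 = -507 + M**2)
D = I*sqrt(319483)/2 (D = sqrt(5/4 - 79872) = sqrt(-319483/4) = I*sqrt(319483)/2 ≈ 282.61*I)
D + 1/(v(139) - 480485) = I*sqrt(319483)/2 + 1/((-507 + 139**2) - 480485) = I*sqrt(319483)/2 + 1/((-507 + 19321) - 480485) = I*sqrt(319483)/2 + 1/(18814 - 480485) = I*sqrt(319483)/2 + 1/(-461671) = I*sqrt(319483)/2 - 1/461671 = -1/461671 + I*sqrt(319483)/2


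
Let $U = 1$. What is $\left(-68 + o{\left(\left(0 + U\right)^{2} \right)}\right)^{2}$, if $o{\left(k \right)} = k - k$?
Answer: $4624$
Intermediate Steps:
$o{\left(k \right)} = 0$
$\left(-68 + o{\left(\left(0 + U\right)^{2} \right)}\right)^{2} = \left(-68 + 0\right)^{2} = \left(-68\right)^{2} = 4624$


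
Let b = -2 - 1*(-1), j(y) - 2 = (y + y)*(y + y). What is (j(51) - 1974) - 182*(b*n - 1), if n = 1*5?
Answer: 9524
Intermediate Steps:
j(y) = 2 + 4*y² (j(y) = 2 + (y + y)*(y + y) = 2 + (2*y)*(2*y) = 2 + 4*y²)
b = -1 (b = -2 + 1 = -1)
n = 5
(j(51) - 1974) - 182*(b*n - 1) = ((2 + 4*51²) - 1974) - 182*(-1*5 - 1) = ((2 + 4*2601) - 1974) - 182*(-5 - 1) = ((2 + 10404) - 1974) - 182*(-6) = (10406 - 1974) + 1092 = 8432 + 1092 = 9524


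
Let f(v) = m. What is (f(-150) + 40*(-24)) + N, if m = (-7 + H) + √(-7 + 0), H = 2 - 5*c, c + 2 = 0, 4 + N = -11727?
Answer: -12686 + I*√7 ≈ -12686.0 + 2.6458*I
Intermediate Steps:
N = -11731 (N = -4 - 11727 = -11731)
c = -2 (c = -2 + 0 = -2)
H = 12 (H = 2 - 5*(-2) = 2 + 10 = 12)
m = 5 + I*√7 (m = (-7 + 12) + √(-7 + 0) = 5 + √(-7) = 5 + I*√7 ≈ 5.0 + 2.6458*I)
f(v) = 5 + I*√7
(f(-150) + 40*(-24)) + N = ((5 + I*√7) + 40*(-24)) - 11731 = ((5 + I*√7) - 960) - 11731 = (-955 + I*√7) - 11731 = -12686 + I*√7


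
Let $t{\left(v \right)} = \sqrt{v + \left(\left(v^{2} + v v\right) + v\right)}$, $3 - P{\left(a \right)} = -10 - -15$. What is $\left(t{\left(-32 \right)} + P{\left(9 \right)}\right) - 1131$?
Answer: $-1133 + 8 \sqrt{31} \approx -1088.5$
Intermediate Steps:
$P{\left(a \right)} = -2$ ($P{\left(a \right)} = 3 - \left(-10 - -15\right) = 3 - \left(-10 + 15\right) = 3 - 5 = -2$)
$t{\left(v \right)} = \sqrt{2 v + 2 v^{2}}$ ($t{\left(v \right)} = \sqrt{v + \left(\left(v^{2} + v^{2}\right) + v\right)} = \sqrt{v + \left(2 v^{2} + v\right)} = \sqrt{v + \left(v + 2 v^{2}\right)} = \sqrt{2 v + 2 v^{2}}$)
$\left(t{\left(-32 \right)} + P{\left(9 \right)}\right) - 1131 = \left(\sqrt{2} \sqrt{- 32 \left(1 - 32\right)} - 2\right) - 1131 = \left(\sqrt{2} \sqrt{\left(-32\right) \left(-31\right)} - 2\right) - 1131 = \left(\sqrt{2} \sqrt{992} - 2\right) - 1131 = \left(\sqrt{2} \cdot 4 \sqrt{62} - 2\right) - 1131 = \left(8 \sqrt{31} - 2\right) - 1131 = \left(-2 + 8 \sqrt{31}\right) - 1131 = -1133 + 8 \sqrt{31}$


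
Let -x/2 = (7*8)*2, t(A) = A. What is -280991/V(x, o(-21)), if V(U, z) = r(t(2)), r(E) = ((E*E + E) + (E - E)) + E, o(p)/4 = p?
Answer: -280991/8 ≈ -35124.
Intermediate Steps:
o(p) = 4*p
x = -224 (x = -2*7*8*2 = -112*2 = -2*112 = -224)
r(E) = E² + 2*E (r(E) = ((E² + E) + 0) + E = ((E + E²) + 0) + E = (E + E²) + E = E² + 2*E)
V(U, z) = 8 (V(U, z) = 2*(2 + 2) = 2*4 = 8)
-280991/V(x, o(-21)) = -280991/8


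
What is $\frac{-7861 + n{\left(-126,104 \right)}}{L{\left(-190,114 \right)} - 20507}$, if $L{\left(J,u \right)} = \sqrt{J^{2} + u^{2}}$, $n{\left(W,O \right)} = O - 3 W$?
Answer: $\frac{151321153}{420487953} + \frac{280402 \sqrt{34}}{420487953} \approx 0.36376$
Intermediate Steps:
$\frac{-7861 + n{\left(-126,104 \right)}}{L{\left(-190,114 \right)} - 20507} = \frac{-7861 + \left(104 - -378\right)}{\sqrt{\left(-190\right)^{2} + 114^{2}} - 20507} = \frac{-7861 + \left(104 + 378\right)}{\sqrt{36100 + 12996} - 20507} = \frac{-7861 + 482}{\sqrt{49096} - 20507} = - \frac{7379}{38 \sqrt{34} - 20507} = - \frac{7379}{-20507 + 38 \sqrt{34}}$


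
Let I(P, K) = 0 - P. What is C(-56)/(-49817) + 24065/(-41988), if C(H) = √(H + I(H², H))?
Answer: -24065/41988 - 2*I*√798/49817 ≈ -0.57314 - 0.0011341*I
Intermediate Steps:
I(P, K) = -P
C(H) = √(H - H²)
C(-56)/(-49817) + 24065/(-41988) = √(-56*(1 - 1*(-56)))/(-49817) + 24065/(-41988) = √(-56*(1 + 56))*(-1/49817) + 24065*(-1/41988) = √(-56*57)*(-1/49817) - 24065/41988 = √(-3192)*(-1/49817) - 24065/41988 = (2*I*√798)*(-1/49817) - 24065/41988 = -2*I*√798/49817 - 24065/41988 = -24065/41988 - 2*I*√798/49817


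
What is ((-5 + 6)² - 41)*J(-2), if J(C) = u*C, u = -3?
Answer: -240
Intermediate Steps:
J(C) = -3*C
((-5 + 6)² - 41)*J(-2) = ((-5 + 6)² - 41)*(-3*(-2)) = (1² - 41)*6 = (1 - 41)*6 = -40*6 = -240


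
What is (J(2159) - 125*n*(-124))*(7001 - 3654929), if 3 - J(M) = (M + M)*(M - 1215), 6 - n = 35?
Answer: 16509387622392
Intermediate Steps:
n = -29 (n = 6 - 1*35 = 6 - 35 = -29)
J(M) = 3 - 2*M*(-1215 + M) (J(M) = 3 - (M + M)*(M - 1215) = 3 - 2*M*(-1215 + M))
(J(2159) - 125*n*(-124))*(7001 - 3654929) = ((3 - 2*2159² + 2430*2159) - 125*(-29)*(-124))*(7001 - 3654929) = ((3 - 2*4661281 + 5246370) + 3625*(-124))*(-3647928) = ((3 - 9322562 + 5246370) - 449500)*(-3647928) = (-4076189 - 449500)*(-3647928) = -4525689*(-3647928) = 16509387622392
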